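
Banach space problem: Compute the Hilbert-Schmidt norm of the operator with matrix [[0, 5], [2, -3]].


The Hilbert-Schmidt norm is sqrt(sum of squares of all entries).
Sum of squares = 0^2 + 5^2 + 2^2 + (-3)^2
= 0 + 25 + 4 + 9 = 38
||T||_HS = sqrt(38) = 6.1644

6.1644


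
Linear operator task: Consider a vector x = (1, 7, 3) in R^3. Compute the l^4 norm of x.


The l^4 norm = (sum |x_i|^4)^(1/4)
Sum of 4th powers = 1 + 2401 + 81 = 2483
||x||_4 = (2483)^(1/4) = 7.0590

7.0590


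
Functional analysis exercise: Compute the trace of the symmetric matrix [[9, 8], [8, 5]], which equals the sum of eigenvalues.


For a self-adjoint (symmetric) matrix, the eigenvalues are real.
The sum of eigenvalues equals the trace of the matrix.
trace = 9 + 5 = 14

14


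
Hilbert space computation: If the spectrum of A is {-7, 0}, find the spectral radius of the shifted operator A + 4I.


Spectrum of A + 4I = {-3, 4}
Spectral radius = max |lambda| over the shifted spectrum
= max(3, 4) = 4

4


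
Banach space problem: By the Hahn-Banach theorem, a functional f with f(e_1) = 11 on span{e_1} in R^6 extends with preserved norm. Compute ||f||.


The norm of f is given by ||f|| = sup_{||x||=1} |f(x)|.
On span{e_1}, ||e_1|| = 1, so ||f|| = |f(e_1)| / ||e_1||
= |11| / 1 = 11.0000

11.0000


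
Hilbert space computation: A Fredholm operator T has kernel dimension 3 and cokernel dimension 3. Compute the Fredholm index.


The Fredholm index is defined as ind(T) = dim(ker T) - dim(coker T)
= 3 - 3
= 0

0


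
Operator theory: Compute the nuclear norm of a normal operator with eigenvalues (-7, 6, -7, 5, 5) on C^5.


For a normal operator, singular values equal |eigenvalues|.
Trace norm = sum |lambda_i| = 7 + 6 + 7 + 5 + 5
= 30

30


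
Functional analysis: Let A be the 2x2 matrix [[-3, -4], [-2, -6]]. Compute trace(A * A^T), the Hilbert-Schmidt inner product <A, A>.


trace(A * A^T) = sum of squares of all entries
= (-3)^2 + (-4)^2 + (-2)^2 + (-6)^2
= 9 + 16 + 4 + 36
= 65

65


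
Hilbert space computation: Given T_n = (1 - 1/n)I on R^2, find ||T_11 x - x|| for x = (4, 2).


T_11 x - x = (1 - 1/11)x - x = -x/11
||x|| = sqrt(20) = 4.4721
||T_11 x - x|| = ||x||/11 = 4.4721/11 = 0.4066

0.4066


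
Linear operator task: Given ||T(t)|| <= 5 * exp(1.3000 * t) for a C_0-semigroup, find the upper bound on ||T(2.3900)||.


||T(2.3900)|| <= 5 * exp(1.3000 * 2.3900)
= 5 * exp(3.1070)
= 5 * 22.3539
= 111.7694

111.7694


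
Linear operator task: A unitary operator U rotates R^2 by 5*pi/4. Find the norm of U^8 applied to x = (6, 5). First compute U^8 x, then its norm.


U is a rotation by theta = 5*pi/4
U^8 = rotation by 8*theta = 40*pi/4 = 0*pi/4 (mod 2*pi)
cos(0*pi/4) = 1.0000, sin(0*pi/4) = 0.0000
U^8 x = (1.0000 * 6 - 0.0000 * 5, 0.0000 * 6 + 1.0000 * 5)
= (6.0000, 5.0000)
||U^8 x|| = sqrt(6.0000^2 + 5.0000^2) = sqrt(61.0000) = 7.8102

7.8102


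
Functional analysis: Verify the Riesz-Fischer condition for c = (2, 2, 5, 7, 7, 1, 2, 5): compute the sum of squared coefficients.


sum |c_n|^2 = 2^2 + 2^2 + 5^2 + 7^2 + 7^2 + 1^2 + 2^2 + 5^2
= 4 + 4 + 25 + 49 + 49 + 1 + 4 + 25
= 161

161


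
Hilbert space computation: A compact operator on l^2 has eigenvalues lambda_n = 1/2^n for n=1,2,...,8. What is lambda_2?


The eigenvalue formula gives lambda_2 = 1/2^2
= 1/4
= 0.2500

0.2500


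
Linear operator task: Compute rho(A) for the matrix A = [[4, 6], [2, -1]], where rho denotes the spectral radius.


For a 2x2 matrix, eigenvalues satisfy lambda^2 - (trace)*lambda + det = 0
trace = 4 + -1 = 3
det = 4*-1 - 6*2 = -16
discriminant = 3^2 - 4*(-16) = 73
spectral radius = max |eigenvalue| = 5.7720

5.7720


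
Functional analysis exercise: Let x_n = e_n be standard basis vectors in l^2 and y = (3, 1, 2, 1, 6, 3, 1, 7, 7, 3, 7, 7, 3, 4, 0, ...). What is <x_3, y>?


x_3 = e_3 is the standard basis vector with 1 in position 3.
<x_3, y> = y_3 = 2
As n -> infinity, <x_n, y> -> 0, confirming weak convergence of (x_n) to 0.

2


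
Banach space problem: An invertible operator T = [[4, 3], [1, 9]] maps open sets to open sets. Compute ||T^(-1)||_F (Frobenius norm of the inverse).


det(T) = 4*9 - 3*1 = 33
T^(-1) = (1/33) * [[9, -3], [-1, 4]] = [[0.2727, -0.0909], [-0.0303, 0.1212]]
||T^(-1)||_F^2 = 0.2727^2 + (-0.0909)^2 + (-0.0303)^2 + 0.1212^2 = 0.0983
||T^(-1)||_F = sqrt(0.0983) = 0.3135

0.3135


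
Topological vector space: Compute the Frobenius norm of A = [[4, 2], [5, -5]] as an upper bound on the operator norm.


||A||_F^2 = sum a_ij^2
= 4^2 + 2^2 + 5^2 + (-5)^2
= 16 + 4 + 25 + 25 = 70
||A||_F = sqrt(70) = 8.3666

8.3666


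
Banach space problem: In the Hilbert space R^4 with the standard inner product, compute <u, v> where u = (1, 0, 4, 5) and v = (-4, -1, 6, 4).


Computing the standard inner product <u, v> = sum u_i * v_i
= 1*-4 + 0*-1 + 4*6 + 5*4
= -4 + 0 + 24 + 20
= 40

40


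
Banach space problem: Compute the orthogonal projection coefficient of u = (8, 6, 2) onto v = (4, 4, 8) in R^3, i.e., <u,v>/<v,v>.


Computing <u,v> = 8*4 + 6*4 + 2*8 = 72
Computing <v,v> = 4^2 + 4^2 + 8^2 = 96
Projection coefficient = 72/96 = 0.7500

0.7500


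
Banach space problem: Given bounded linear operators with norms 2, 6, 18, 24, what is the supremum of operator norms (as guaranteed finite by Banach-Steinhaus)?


By the Uniform Boundedness Principle, the supremum of norms is finite.
sup_k ||T_k|| = max(2, 6, 18, 24) = 24

24


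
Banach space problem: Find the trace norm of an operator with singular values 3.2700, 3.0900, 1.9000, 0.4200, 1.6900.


The nuclear norm is the sum of all singular values.
||T||_1 = 3.2700 + 3.0900 + 1.9000 + 0.4200 + 1.6900
= 10.3700

10.3700


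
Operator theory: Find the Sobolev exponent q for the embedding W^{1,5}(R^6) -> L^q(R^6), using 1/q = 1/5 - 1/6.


Using the Sobolev embedding formula: 1/q = 1/p - k/n
1/q = 1/5 - 1/6 = 1/30
q = 1/(1/30) = 30

30.0000


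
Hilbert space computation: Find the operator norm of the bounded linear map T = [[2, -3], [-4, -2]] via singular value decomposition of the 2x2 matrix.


A^T A = [[20, 2], [2, 13]]
trace(A^T A) = 33, det(A^T A) = 256
discriminant = 33^2 - 4*256 = 65
Largest eigenvalue of A^T A = (trace + sqrt(disc))/2 = 20.5311
||T|| = sqrt(20.5311) = 4.5311

4.5311


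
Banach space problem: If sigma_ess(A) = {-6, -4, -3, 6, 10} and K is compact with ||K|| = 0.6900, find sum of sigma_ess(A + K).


By Weyl's theorem, the essential spectrum is invariant under compact perturbations.
sigma_ess(A + K) = sigma_ess(A) = {-6, -4, -3, 6, 10}
Sum = -6 + -4 + -3 + 6 + 10 = 3

3


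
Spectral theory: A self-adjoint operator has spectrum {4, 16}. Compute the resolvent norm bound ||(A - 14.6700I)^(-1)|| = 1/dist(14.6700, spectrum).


dist(14.6700, {4, 16}) = min(|14.6700 - 4|, |14.6700 - 16|)
= min(10.6700, 1.3300) = 1.3300
Resolvent bound = 1/1.3300 = 0.7519

0.7519


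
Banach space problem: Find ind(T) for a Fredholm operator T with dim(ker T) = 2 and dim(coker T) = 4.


The Fredholm index is defined as ind(T) = dim(ker T) - dim(coker T)
= 2 - 4
= -2

-2


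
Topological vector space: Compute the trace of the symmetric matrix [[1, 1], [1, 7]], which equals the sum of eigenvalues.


For a self-adjoint (symmetric) matrix, the eigenvalues are real.
The sum of eigenvalues equals the trace of the matrix.
trace = 1 + 7 = 8

8


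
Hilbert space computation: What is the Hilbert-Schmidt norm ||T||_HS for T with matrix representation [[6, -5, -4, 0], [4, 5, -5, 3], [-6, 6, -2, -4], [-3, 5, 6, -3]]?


The Hilbert-Schmidt norm is sqrt(sum of squares of all entries).
Sum of squares = 6^2 + (-5)^2 + (-4)^2 + 0^2 + 4^2 + 5^2 + (-5)^2 + 3^2 + (-6)^2 + 6^2 + (-2)^2 + (-4)^2 + (-3)^2 + 5^2 + 6^2 + (-3)^2
= 36 + 25 + 16 + 0 + 16 + 25 + 25 + 9 + 36 + 36 + 4 + 16 + 9 + 25 + 36 + 9 = 323
||T||_HS = sqrt(323) = 17.9722

17.9722


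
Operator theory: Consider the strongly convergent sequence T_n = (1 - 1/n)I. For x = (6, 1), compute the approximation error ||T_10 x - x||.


T_10 x - x = (1 - 1/10)x - x = -x/10
||x|| = sqrt(37) = 6.0828
||T_10 x - x|| = ||x||/10 = 6.0828/10 = 0.6083

0.6083


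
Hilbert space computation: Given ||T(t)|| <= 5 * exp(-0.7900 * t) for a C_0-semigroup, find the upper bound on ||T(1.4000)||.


||T(1.4000)|| <= 5 * exp(-0.7900 * 1.4000)
= 5 * exp(-1.1060)
= 5 * 0.3309
= 1.6544

1.6544


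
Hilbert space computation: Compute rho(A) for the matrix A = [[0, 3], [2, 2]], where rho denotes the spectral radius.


For a 2x2 matrix, eigenvalues satisfy lambda^2 - (trace)*lambda + det = 0
trace = 0 + 2 = 2
det = 0*2 - 3*2 = -6
discriminant = 2^2 - 4*(-6) = 28
spectral radius = max |eigenvalue| = 3.6458

3.6458


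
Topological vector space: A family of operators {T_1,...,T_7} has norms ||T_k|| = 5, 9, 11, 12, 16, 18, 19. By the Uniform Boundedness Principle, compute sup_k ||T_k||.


By the Uniform Boundedness Principle, the supremum of norms is finite.
sup_k ||T_k|| = max(5, 9, 11, 12, 16, 18, 19) = 19

19


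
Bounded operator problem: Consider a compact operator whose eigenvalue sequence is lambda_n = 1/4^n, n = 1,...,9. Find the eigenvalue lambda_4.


The eigenvalue formula gives lambda_4 = 1/4^4
= 1/256
= 0.0039

0.0039


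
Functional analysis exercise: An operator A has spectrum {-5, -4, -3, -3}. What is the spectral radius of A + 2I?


Spectrum of A + 2I = {-3, -2, -1, -1}
Spectral radius = max |lambda| over the shifted spectrum
= max(3, 2, 1, 1) = 3

3


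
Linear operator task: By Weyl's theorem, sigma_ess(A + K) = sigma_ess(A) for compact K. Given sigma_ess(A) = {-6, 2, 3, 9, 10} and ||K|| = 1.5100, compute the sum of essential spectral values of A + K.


By Weyl's theorem, the essential spectrum is invariant under compact perturbations.
sigma_ess(A + K) = sigma_ess(A) = {-6, 2, 3, 9, 10}
Sum = -6 + 2 + 3 + 9 + 10 = 18

18


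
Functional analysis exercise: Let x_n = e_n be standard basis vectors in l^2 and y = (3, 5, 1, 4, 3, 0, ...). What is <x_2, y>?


x_2 = e_2 is the standard basis vector with 1 in position 2.
<x_2, y> = y_2 = 5
As n -> infinity, <x_n, y> -> 0, confirming weak convergence of (x_n) to 0.

5


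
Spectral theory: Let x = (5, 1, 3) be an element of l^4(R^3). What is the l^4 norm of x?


The l^4 norm = (sum |x_i|^4)^(1/4)
Sum of 4th powers = 625 + 1 + 81 = 707
||x||_4 = (707)^(1/4) = 5.1565

5.1565


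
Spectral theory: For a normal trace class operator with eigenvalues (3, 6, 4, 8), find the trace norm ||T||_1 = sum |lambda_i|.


For a normal operator, singular values equal |eigenvalues|.
Trace norm = sum |lambda_i| = 3 + 6 + 4 + 8
= 21

21


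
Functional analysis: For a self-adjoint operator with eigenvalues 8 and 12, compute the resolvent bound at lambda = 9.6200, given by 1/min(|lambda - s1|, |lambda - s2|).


dist(9.6200, {8, 12}) = min(|9.6200 - 8|, |9.6200 - 12|)
= min(1.6200, 2.3800) = 1.6200
Resolvent bound = 1/1.6200 = 0.6173

0.6173


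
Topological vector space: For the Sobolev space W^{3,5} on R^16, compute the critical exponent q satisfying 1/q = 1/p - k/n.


Using the Sobolev embedding formula: 1/q = 1/p - k/n
1/q = 1/5 - 3/16 = 1/80
q = 1/(1/80) = 80

80.0000


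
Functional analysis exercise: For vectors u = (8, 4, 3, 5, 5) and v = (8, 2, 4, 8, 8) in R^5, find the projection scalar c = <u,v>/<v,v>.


Computing <u,v> = 8*8 + 4*2 + 3*4 + 5*8 + 5*8 = 164
Computing <v,v> = 8^2 + 2^2 + 4^2 + 8^2 + 8^2 = 212
Projection coefficient = 164/212 = 0.7736

0.7736


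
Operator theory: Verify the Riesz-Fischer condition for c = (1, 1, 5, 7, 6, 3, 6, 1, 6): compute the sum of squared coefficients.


sum |c_n|^2 = 1^2 + 1^2 + 5^2 + 7^2 + 6^2 + 3^2 + 6^2 + 1^2 + 6^2
= 1 + 1 + 25 + 49 + 36 + 9 + 36 + 1 + 36
= 194

194


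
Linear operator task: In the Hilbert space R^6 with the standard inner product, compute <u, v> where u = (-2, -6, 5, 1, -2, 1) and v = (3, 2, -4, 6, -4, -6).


Computing the standard inner product <u, v> = sum u_i * v_i
= -2*3 + -6*2 + 5*-4 + 1*6 + -2*-4 + 1*-6
= -6 + -12 + -20 + 6 + 8 + -6
= -30

-30


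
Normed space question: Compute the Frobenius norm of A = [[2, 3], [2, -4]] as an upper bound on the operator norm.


||A||_F^2 = sum a_ij^2
= 2^2 + 3^2 + 2^2 + (-4)^2
= 4 + 9 + 4 + 16 = 33
||A||_F = sqrt(33) = 5.7446

5.7446


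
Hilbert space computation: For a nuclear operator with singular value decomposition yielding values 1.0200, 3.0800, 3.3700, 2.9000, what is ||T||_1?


The nuclear norm is the sum of all singular values.
||T||_1 = 1.0200 + 3.0800 + 3.3700 + 2.9000
= 10.3700

10.3700


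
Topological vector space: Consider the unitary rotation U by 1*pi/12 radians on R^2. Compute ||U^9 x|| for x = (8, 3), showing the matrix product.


U is a rotation by theta = 1*pi/12
U^9 = rotation by 9*theta = 9*pi/12
cos(9*pi/12) = -0.7071, sin(9*pi/12) = 0.7071
U^9 x = (-0.7071 * 8 - 0.7071 * 3, 0.7071 * 8 + -0.7071 * 3)
= (-7.7782, 3.5355)
||U^9 x|| = sqrt((-7.7782)^2 + 3.5355^2) = sqrt(73.0000) = 8.5440

8.5440


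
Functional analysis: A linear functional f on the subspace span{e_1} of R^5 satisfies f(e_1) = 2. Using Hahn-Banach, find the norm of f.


The norm of f is given by ||f|| = sup_{||x||=1} |f(x)|.
On span{e_1}, ||e_1|| = 1, so ||f|| = |f(e_1)| / ||e_1||
= |2| / 1 = 2.0000

2.0000


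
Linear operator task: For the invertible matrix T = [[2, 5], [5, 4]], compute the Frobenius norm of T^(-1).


det(T) = 2*4 - 5*5 = -17
T^(-1) = (1/-17) * [[4, -5], [-5, 2]] = [[-0.2353, 0.2941], [0.2941, -0.1176]]
||T^(-1)||_F^2 = (-0.2353)^2 + 0.2941^2 + 0.2941^2 + (-0.1176)^2 = 0.2422
||T^(-1)||_F = sqrt(0.2422) = 0.4922

0.4922


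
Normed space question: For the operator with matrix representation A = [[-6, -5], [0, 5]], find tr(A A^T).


trace(A * A^T) = sum of squares of all entries
= (-6)^2 + (-5)^2 + 0^2 + 5^2
= 36 + 25 + 0 + 25
= 86

86


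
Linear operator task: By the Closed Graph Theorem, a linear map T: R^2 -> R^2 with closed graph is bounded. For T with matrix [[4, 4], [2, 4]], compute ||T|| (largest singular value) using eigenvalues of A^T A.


A^T A = [[20, 24], [24, 32]]
trace(A^T A) = 52, det(A^T A) = 64
discriminant = 52^2 - 4*64 = 2448
Largest eigenvalue of A^T A = (trace + sqrt(disc))/2 = 50.7386
||T|| = sqrt(50.7386) = 7.1231

7.1231


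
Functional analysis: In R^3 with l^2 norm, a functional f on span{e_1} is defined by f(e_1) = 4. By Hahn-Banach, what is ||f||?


The norm of f is given by ||f|| = sup_{||x||=1} |f(x)|.
On span{e_1}, ||e_1|| = 1, so ||f|| = |f(e_1)| / ||e_1||
= |4| / 1 = 4.0000

4.0000


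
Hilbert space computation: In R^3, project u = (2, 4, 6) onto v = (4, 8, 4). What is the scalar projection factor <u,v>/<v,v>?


Computing <u,v> = 2*4 + 4*8 + 6*4 = 64
Computing <v,v> = 4^2 + 8^2 + 4^2 = 96
Projection coefficient = 64/96 = 0.6667

0.6667


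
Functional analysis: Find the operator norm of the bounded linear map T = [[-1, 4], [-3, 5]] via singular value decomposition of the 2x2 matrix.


A^T A = [[10, -19], [-19, 41]]
trace(A^T A) = 51, det(A^T A) = 49
discriminant = 51^2 - 4*49 = 2405
Largest eigenvalue of A^T A = (trace + sqrt(disc))/2 = 50.0204
||T|| = sqrt(50.0204) = 7.0725

7.0725


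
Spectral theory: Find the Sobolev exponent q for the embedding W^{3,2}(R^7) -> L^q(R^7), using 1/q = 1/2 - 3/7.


Using the Sobolev embedding formula: 1/q = 1/p - k/n
1/q = 1/2 - 3/7 = 1/14
q = 1/(1/14) = 14

14.0000


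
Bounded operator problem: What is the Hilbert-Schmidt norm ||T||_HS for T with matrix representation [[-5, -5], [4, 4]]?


The Hilbert-Schmidt norm is sqrt(sum of squares of all entries).
Sum of squares = (-5)^2 + (-5)^2 + 4^2 + 4^2
= 25 + 25 + 16 + 16 = 82
||T||_HS = sqrt(82) = 9.0554

9.0554


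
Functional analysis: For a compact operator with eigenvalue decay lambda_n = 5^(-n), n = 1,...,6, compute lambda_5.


The eigenvalue formula gives lambda_5 = 1/5^5
= 1/3125
= 3.2000e-04

3.2000e-04


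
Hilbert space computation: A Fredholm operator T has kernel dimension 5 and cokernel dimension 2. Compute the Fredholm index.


The Fredholm index is defined as ind(T) = dim(ker T) - dim(coker T)
= 5 - 2
= 3

3


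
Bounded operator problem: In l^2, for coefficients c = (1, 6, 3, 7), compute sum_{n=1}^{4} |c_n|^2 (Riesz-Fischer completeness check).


sum |c_n|^2 = 1^2 + 6^2 + 3^2 + 7^2
= 1 + 36 + 9 + 49
= 95

95


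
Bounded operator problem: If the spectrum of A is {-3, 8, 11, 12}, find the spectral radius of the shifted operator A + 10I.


Spectrum of A + 10I = {7, 18, 21, 22}
Spectral radius = max |lambda| over the shifted spectrum
= max(7, 18, 21, 22) = 22

22


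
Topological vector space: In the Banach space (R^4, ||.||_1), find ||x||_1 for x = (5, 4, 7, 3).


The l^1 norm equals the sum of absolute values of all components.
||x||_1 = 5 + 4 + 7 + 3
= 19

19.0000


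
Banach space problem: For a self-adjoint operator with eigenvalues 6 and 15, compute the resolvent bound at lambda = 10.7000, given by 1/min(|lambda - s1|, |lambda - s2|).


dist(10.7000, {6, 15}) = min(|10.7000 - 6|, |10.7000 - 15|)
= min(4.7000, 4.3000) = 4.3000
Resolvent bound = 1/4.3000 = 0.2326

0.2326


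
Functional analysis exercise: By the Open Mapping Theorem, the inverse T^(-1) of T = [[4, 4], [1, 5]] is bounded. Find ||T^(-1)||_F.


det(T) = 4*5 - 4*1 = 16
T^(-1) = (1/16) * [[5, -4], [-1, 4]] = [[0.3125, -0.2500], [-0.0625, 0.2500]]
||T^(-1)||_F^2 = 0.3125^2 + (-0.2500)^2 + (-0.0625)^2 + 0.2500^2 = 0.2266
||T^(-1)||_F = sqrt(0.2266) = 0.4760

0.4760


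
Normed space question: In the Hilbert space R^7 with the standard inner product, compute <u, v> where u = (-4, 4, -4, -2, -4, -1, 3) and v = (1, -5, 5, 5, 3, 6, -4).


Computing the standard inner product <u, v> = sum u_i * v_i
= -4*1 + 4*-5 + -4*5 + -2*5 + -4*3 + -1*6 + 3*-4
= -4 + -20 + -20 + -10 + -12 + -6 + -12
= -84

-84


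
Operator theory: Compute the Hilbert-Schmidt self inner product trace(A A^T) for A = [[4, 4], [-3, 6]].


trace(A * A^T) = sum of squares of all entries
= 4^2 + 4^2 + (-3)^2 + 6^2
= 16 + 16 + 9 + 36
= 77

77


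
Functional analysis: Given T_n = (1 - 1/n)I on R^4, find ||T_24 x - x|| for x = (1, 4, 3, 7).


T_24 x - x = (1 - 1/24)x - x = -x/24
||x|| = sqrt(75) = 8.6603
||T_24 x - x|| = ||x||/24 = 8.6603/24 = 0.3608

0.3608


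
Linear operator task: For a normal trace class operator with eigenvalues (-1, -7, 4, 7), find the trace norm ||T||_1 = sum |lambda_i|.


For a normal operator, singular values equal |eigenvalues|.
Trace norm = sum |lambda_i| = 1 + 7 + 4 + 7
= 19

19


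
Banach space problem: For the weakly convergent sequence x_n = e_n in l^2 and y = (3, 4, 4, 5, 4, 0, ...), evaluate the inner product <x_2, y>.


x_2 = e_2 is the standard basis vector with 1 in position 2.
<x_2, y> = y_2 = 4
As n -> infinity, <x_n, y> -> 0, confirming weak convergence of (x_n) to 0.

4


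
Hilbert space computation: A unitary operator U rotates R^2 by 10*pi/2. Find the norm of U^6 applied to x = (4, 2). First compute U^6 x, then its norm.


U is a rotation by theta = 10*pi/2
U^6 = rotation by 6*theta = 60*pi/2 = 0*pi/2 (mod 2*pi)
cos(0*pi/2) = 1.0000, sin(0*pi/2) = 0.0000
U^6 x = (1.0000 * 4 - 0.0000 * 2, 0.0000 * 4 + 1.0000 * 2)
= (4.0000, 2.0000)
||U^6 x|| = sqrt(4.0000^2 + 2.0000^2) = sqrt(20.0000) = 4.4721

4.4721


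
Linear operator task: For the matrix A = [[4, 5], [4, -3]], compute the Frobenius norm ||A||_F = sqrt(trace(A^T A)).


||A||_F^2 = sum a_ij^2
= 4^2 + 5^2 + 4^2 + (-3)^2
= 16 + 25 + 16 + 9 = 66
||A||_F = sqrt(66) = 8.1240

8.1240


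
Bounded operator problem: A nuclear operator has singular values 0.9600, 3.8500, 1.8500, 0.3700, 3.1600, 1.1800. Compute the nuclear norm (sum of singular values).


The nuclear norm is the sum of all singular values.
||T||_1 = 0.9600 + 3.8500 + 1.8500 + 0.3700 + 3.1600 + 1.1800
= 11.3700

11.3700


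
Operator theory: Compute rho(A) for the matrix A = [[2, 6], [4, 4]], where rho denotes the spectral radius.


For a 2x2 matrix, eigenvalues satisfy lambda^2 - (trace)*lambda + det = 0
trace = 2 + 4 = 6
det = 2*4 - 6*4 = -16
discriminant = 6^2 - 4*(-16) = 100
spectral radius = max |eigenvalue| = 8.0000

8.0000


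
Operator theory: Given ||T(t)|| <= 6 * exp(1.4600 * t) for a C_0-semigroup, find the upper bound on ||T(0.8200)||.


||T(0.8200)|| <= 6 * exp(1.4600 * 0.8200)
= 6 * exp(1.1972)
= 6 * 3.3108
= 19.8650

19.8650


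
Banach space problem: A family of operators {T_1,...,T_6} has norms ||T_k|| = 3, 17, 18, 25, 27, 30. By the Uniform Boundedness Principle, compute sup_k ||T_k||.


By the Uniform Boundedness Principle, the supremum of norms is finite.
sup_k ||T_k|| = max(3, 17, 18, 25, 27, 30) = 30

30


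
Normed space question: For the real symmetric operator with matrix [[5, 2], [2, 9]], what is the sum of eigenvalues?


For a self-adjoint (symmetric) matrix, the eigenvalues are real.
The sum of eigenvalues equals the trace of the matrix.
trace = 5 + 9 = 14

14


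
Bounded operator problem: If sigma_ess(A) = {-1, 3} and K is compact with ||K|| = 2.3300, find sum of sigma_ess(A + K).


By Weyl's theorem, the essential spectrum is invariant under compact perturbations.
sigma_ess(A + K) = sigma_ess(A) = {-1, 3}
Sum = -1 + 3 = 2

2


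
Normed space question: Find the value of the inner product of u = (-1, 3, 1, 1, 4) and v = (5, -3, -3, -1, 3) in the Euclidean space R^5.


Computing the standard inner product <u, v> = sum u_i * v_i
= -1*5 + 3*-3 + 1*-3 + 1*-1 + 4*3
= -5 + -9 + -3 + -1 + 12
= -6

-6


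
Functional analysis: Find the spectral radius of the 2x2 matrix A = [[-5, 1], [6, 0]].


For a 2x2 matrix, eigenvalues satisfy lambda^2 - (trace)*lambda + det = 0
trace = -5 + 0 = -5
det = -5*0 - 1*6 = -6
discriminant = (-5)^2 - 4*(-6) = 49
spectral radius = max |eigenvalue| = 6.0000

6.0000


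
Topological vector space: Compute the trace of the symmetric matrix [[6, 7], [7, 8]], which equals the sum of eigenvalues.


For a self-adjoint (symmetric) matrix, the eigenvalues are real.
The sum of eigenvalues equals the trace of the matrix.
trace = 6 + 8 = 14

14


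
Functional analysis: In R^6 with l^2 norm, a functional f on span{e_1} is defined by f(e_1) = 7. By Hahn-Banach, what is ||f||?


The norm of f is given by ||f|| = sup_{||x||=1} |f(x)|.
On span{e_1}, ||e_1|| = 1, so ||f|| = |f(e_1)| / ||e_1||
= |7| / 1 = 7.0000

7.0000


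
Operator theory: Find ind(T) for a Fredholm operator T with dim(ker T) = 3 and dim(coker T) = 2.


The Fredholm index is defined as ind(T) = dim(ker T) - dim(coker T)
= 3 - 2
= 1

1


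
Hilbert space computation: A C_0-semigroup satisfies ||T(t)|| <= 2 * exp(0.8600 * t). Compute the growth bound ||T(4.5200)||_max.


||T(4.5200)|| <= 2 * exp(0.8600 * 4.5200)
= 2 * exp(3.8872)
= 2 * 48.7741
= 97.5483

97.5483


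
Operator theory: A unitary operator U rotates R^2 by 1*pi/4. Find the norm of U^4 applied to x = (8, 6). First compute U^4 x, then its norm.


U is a rotation by theta = 1*pi/4
U^4 = rotation by 4*theta = 4*pi/4
cos(4*pi/4) = -1.0000, sin(4*pi/4) = 0.0000
U^4 x = (-1.0000 * 8 - 0.0000 * 6, 0.0000 * 8 + -1.0000 * 6)
= (-8.0000, -6.0000)
||U^4 x|| = sqrt((-8.0000)^2 + (-6.0000)^2) = sqrt(100.0000) = 10.0000

10.0000


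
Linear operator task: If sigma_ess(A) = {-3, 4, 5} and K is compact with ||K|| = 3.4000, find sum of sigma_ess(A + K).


By Weyl's theorem, the essential spectrum is invariant under compact perturbations.
sigma_ess(A + K) = sigma_ess(A) = {-3, 4, 5}
Sum = -3 + 4 + 5 = 6

6


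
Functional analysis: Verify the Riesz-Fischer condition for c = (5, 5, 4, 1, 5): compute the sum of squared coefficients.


sum |c_n|^2 = 5^2 + 5^2 + 4^2 + 1^2 + 5^2
= 25 + 25 + 16 + 1 + 25
= 92

92


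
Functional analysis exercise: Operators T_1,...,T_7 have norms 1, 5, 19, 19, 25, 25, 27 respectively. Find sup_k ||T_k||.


By the Uniform Boundedness Principle, the supremum of norms is finite.
sup_k ||T_k|| = max(1, 5, 19, 19, 25, 25, 27) = 27

27


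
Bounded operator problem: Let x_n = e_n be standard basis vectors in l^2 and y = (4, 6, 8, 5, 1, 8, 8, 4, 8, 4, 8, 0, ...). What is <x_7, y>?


x_7 = e_7 is the standard basis vector with 1 in position 7.
<x_7, y> = y_7 = 8
As n -> infinity, <x_n, y> -> 0, confirming weak convergence of (x_n) to 0.

8


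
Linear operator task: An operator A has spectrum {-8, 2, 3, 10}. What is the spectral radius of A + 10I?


Spectrum of A + 10I = {2, 12, 13, 20}
Spectral radius = max |lambda| over the shifted spectrum
= max(2, 12, 13, 20) = 20

20


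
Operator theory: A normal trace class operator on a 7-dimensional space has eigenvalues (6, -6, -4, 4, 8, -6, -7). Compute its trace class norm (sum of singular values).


For a normal operator, singular values equal |eigenvalues|.
Trace norm = sum |lambda_i| = 6 + 6 + 4 + 4 + 8 + 6 + 7
= 41

41


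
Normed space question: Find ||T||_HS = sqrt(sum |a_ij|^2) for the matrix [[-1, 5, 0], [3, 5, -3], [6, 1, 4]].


The Hilbert-Schmidt norm is sqrt(sum of squares of all entries).
Sum of squares = (-1)^2 + 5^2 + 0^2 + 3^2 + 5^2 + (-3)^2 + 6^2 + 1^2 + 4^2
= 1 + 25 + 0 + 9 + 25 + 9 + 36 + 1 + 16 = 122
||T||_HS = sqrt(122) = 11.0454

11.0454


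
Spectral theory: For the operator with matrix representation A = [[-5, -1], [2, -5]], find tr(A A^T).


trace(A * A^T) = sum of squares of all entries
= (-5)^2 + (-1)^2 + 2^2 + (-5)^2
= 25 + 1 + 4 + 25
= 55

55


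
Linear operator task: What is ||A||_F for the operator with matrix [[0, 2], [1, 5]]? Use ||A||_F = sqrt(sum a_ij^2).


||A||_F^2 = sum a_ij^2
= 0^2 + 2^2 + 1^2 + 5^2
= 0 + 4 + 1 + 25 = 30
||A||_F = sqrt(30) = 5.4772

5.4772


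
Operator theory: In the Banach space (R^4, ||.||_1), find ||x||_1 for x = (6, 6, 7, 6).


The l^1 norm equals the sum of absolute values of all components.
||x||_1 = 6 + 6 + 7 + 6
= 25

25.0000


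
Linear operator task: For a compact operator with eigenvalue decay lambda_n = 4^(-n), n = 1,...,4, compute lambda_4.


The eigenvalue formula gives lambda_4 = 1/4^4
= 1/256
= 0.0039

0.0039


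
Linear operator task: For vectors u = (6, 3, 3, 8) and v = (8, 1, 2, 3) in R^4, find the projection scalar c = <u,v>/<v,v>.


Computing <u,v> = 6*8 + 3*1 + 3*2 + 8*3 = 81
Computing <v,v> = 8^2 + 1^2 + 2^2 + 3^2 = 78
Projection coefficient = 81/78 = 1.0385

1.0385


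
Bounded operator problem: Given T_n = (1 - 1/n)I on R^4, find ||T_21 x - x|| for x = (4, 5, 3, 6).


T_21 x - x = (1 - 1/21)x - x = -x/21
||x|| = sqrt(86) = 9.2736
||T_21 x - x|| = ||x||/21 = 9.2736/21 = 0.4416

0.4416


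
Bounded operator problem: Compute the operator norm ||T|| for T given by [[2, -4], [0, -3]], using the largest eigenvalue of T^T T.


A^T A = [[4, -8], [-8, 25]]
trace(A^T A) = 29, det(A^T A) = 36
discriminant = 29^2 - 4*36 = 697
Largest eigenvalue of A^T A = (trace + sqrt(disc))/2 = 27.7004
||T|| = sqrt(27.7004) = 5.2631

5.2631


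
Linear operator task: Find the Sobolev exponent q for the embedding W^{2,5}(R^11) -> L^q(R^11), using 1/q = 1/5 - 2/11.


Using the Sobolev embedding formula: 1/q = 1/p - k/n
1/q = 1/5 - 2/11 = 1/55
q = 1/(1/55) = 55

55.0000


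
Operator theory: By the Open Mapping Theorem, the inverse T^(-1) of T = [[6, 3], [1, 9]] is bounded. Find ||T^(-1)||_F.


det(T) = 6*9 - 3*1 = 51
T^(-1) = (1/51) * [[9, -3], [-1, 6]] = [[0.1765, -0.0588], [-0.0196, 0.1176]]
||T^(-1)||_F^2 = 0.1765^2 + (-0.0588)^2 + (-0.0196)^2 + 0.1176^2 = 0.0488
||T^(-1)||_F = sqrt(0.0488) = 0.2210

0.2210


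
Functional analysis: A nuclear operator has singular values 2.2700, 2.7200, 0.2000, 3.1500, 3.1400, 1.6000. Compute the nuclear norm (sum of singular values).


The nuclear norm is the sum of all singular values.
||T||_1 = 2.2700 + 2.7200 + 0.2000 + 3.1500 + 3.1400 + 1.6000
= 13.0800

13.0800


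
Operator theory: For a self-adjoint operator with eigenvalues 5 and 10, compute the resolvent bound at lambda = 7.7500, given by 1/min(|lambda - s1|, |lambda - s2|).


dist(7.7500, {5, 10}) = min(|7.7500 - 5|, |7.7500 - 10|)
= min(2.7500, 2.2500) = 2.2500
Resolvent bound = 1/2.2500 = 0.4444

0.4444


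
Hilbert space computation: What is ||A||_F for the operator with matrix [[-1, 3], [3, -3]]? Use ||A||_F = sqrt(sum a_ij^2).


||A||_F^2 = sum a_ij^2
= (-1)^2 + 3^2 + 3^2 + (-3)^2
= 1 + 9 + 9 + 9 = 28
||A||_F = sqrt(28) = 5.2915

5.2915


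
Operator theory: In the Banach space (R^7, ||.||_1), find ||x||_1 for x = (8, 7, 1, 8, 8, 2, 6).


The l^1 norm equals the sum of absolute values of all components.
||x||_1 = 8 + 7 + 1 + 8 + 8 + 2 + 6
= 40

40.0000


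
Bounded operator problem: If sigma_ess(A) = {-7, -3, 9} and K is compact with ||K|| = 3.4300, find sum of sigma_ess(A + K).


By Weyl's theorem, the essential spectrum is invariant under compact perturbations.
sigma_ess(A + K) = sigma_ess(A) = {-7, -3, 9}
Sum = -7 + -3 + 9 = -1

-1


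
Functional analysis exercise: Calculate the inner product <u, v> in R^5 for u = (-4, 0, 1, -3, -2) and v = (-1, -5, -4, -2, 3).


Computing the standard inner product <u, v> = sum u_i * v_i
= -4*-1 + 0*-5 + 1*-4 + -3*-2 + -2*3
= 4 + 0 + -4 + 6 + -6
= 0

0


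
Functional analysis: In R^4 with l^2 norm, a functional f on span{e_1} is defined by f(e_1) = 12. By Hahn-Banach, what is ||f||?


The norm of f is given by ||f|| = sup_{||x||=1} |f(x)|.
On span{e_1}, ||e_1|| = 1, so ||f|| = |f(e_1)| / ||e_1||
= |12| / 1 = 12.0000

12.0000


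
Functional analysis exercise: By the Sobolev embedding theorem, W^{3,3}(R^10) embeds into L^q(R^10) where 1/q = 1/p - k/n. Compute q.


Using the Sobolev embedding formula: 1/q = 1/p - k/n
1/q = 1/3 - 3/10 = 1/30
q = 1/(1/30) = 30

30.0000


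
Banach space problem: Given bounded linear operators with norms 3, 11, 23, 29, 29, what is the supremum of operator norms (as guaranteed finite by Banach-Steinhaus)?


By the Uniform Boundedness Principle, the supremum of norms is finite.
sup_k ||T_k|| = max(3, 11, 23, 29, 29) = 29

29


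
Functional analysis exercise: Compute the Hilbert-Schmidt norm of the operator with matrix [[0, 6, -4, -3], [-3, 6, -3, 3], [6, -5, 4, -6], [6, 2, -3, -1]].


The Hilbert-Schmidt norm is sqrt(sum of squares of all entries).
Sum of squares = 0^2 + 6^2 + (-4)^2 + (-3)^2 + (-3)^2 + 6^2 + (-3)^2 + 3^2 + 6^2 + (-5)^2 + 4^2 + (-6)^2 + 6^2 + 2^2 + (-3)^2 + (-1)^2
= 0 + 36 + 16 + 9 + 9 + 36 + 9 + 9 + 36 + 25 + 16 + 36 + 36 + 4 + 9 + 1 = 287
||T||_HS = sqrt(287) = 16.9411

16.9411


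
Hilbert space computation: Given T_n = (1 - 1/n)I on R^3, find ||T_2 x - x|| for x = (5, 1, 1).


T_2 x - x = (1 - 1/2)x - x = -x/2
||x|| = sqrt(27) = 5.1962
||T_2 x - x|| = ||x||/2 = 5.1962/2 = 2.5981

2.5981


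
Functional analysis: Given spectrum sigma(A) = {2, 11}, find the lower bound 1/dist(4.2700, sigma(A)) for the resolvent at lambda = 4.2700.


dist(4.2700, {2, 11}) = min(|4.2700 - 2|, |4.2700 - 11|)
= min(2.2700, 6.7300) = 2.2700
Resolvent bound = 1/2.2700 = 0.4405

0.4405


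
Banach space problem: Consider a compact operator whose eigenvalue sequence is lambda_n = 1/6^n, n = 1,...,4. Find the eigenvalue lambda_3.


The eigenvalue formula gives lambda_3 = 1/6^3
= 1/216
= 0.0046

0.0046


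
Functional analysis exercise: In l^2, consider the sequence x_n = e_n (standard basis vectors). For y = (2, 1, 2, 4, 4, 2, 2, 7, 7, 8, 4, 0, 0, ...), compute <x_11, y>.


x_11 = e_11 is the standard basis vector with 1 in position 11.
<x_11, y> = y_11 = 4
As n -> infinity, <x_n, y> -> 0, confirming weak convergence of (x_n) to 0.

4


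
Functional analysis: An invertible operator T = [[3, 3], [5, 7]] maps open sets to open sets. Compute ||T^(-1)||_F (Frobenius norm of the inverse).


det(T) = 3*7 - 3*5 = 6
T^(-1) = (1/6) * [[7, -3], [-5, 3]] = [[1.1667, -0.5000], [-0.8333, 0.5000]]
||T^(-1)||_F^2 = 1.1667^2 + (-0.5000)^2 + (-0.8333)^2 + 0.5000^2 = 2.5556
||T^(-1)||_F = sqrt(2.5556) = 1.5986

1.5986


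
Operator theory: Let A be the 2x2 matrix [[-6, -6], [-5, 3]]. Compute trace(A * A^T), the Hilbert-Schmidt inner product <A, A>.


trace(A * A^T) = sum of squares of all entries
= (-6)^2 + (-6)^2 + (-5)^2 + 3^2
= 36 + 36 + 25 + 9
= 106

106


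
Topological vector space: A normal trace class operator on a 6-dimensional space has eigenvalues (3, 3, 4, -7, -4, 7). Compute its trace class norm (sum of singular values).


For a normal operator, singular values equal |eigenvalues|.
Trace norm = sum |lambda_i| = 3 + 3 + 4 + 7 + 4 + 7
= 28

28


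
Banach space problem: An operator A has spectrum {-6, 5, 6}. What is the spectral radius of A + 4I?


Spectrum of A + 4I = {-2, 9, 10}
Spectral radius = max |lambda| over the shifted spectrum
= max(2, 9, 10) = 10

10


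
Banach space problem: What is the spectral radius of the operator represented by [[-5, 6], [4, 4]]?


For a 2x2 matrix, eigenvalues satisfy lambda^2 - (trace)*lambda + det = 0
trace = -5 + 4 = -1
det = -5*4 - 6*4 = -44
discriminant = (-1)^2 - 4*(-44) = 177
spectral radius = max |eigenvalue| = 7.1521

7.1521


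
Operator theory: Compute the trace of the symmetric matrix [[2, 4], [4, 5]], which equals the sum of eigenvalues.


For a self-adjoint (symmetric) matrix, the eigenvalues are real.
The sum of eigenvalues equals the trace of the matrix.
trace = 2 + 5 = 7

7


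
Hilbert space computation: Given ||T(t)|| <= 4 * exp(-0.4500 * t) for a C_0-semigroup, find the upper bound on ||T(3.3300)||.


||T(3.3300)|| <= 4 * exp(-0.4500 * 3.3300)
= 4 * exp(-1.4985)
= 4 * 0.2235
= 0.8939

0.8939


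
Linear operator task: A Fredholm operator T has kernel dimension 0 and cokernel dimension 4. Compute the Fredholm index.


The Fredholm index is defined as ind(T) = dim(ker T) - dim(coker T)
= 0 - 4
= -4

-4


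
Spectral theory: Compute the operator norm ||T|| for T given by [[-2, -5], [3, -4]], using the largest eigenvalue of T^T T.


A^T A = [[13, -2], [-2, 41]]
trace(A^T A) = 54, det(A^T A) = 529
discriminant = 54^2 - 4*529 = 800
Largest eigenvalue of A^T A = (trace + sqrt(disc))/2 = 41.1421
||T|| = sqrt(41.1421) = 6.4142

6.4142


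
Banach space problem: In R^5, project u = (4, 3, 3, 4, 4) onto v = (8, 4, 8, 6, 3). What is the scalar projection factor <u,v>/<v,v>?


Computing <u,v> = 4*8 + 3*4 + 3*8 + 4*6 + 4*3 = 104
Computing <v,v> = 8^2 + 4^2 + 8^2 + 6^2 + 3^2 = 189
Projection coefficient = 104/189 = 0.5503

0.5503


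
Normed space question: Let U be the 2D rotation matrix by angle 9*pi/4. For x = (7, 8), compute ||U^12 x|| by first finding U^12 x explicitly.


U is a rotation by theta = 9*pi/4
U^12 = rotation by 12*theta = 108*pi/4 = 4*pi/4 (mod 2*pi)
cos(4*pi/4) = -1.0000, sin(4*pi/4) = 0.0000
U^12 x = (-1.0000 * 7 - 0.0000 * 8, 0.0000 * 7 + -1.0000 * 8)
= (-7.0000, -8.0000)
||U^12 x|| = sqrt((-7.0000)^2 + (-8.0000)^2) = sqrt(113.0000) = 10.6301

10.6301


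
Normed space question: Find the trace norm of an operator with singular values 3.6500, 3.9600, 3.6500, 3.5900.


The nuclear norm is the sum of all singular values.
||T||_1 = 3.6500 + 3.9600 + 3.6500 + 3.5900
= 14.8500

14.8500


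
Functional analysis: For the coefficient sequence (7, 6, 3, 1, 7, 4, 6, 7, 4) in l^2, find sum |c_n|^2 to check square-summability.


sum |c_n|^2 = 7^2 + 6^2 + 3^2 + 1^2 + 7^2 + 4^2 + 6^2 + 7^2 + 4^2
= 49 + 36 + 9 + 1 + 49 + 16 + 36 + 49 + 16
= 261

261


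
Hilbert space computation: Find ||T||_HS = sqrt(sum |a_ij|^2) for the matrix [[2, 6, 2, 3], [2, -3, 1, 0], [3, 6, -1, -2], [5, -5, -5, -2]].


The Hilbert-Schmidt norm is sqrt(sum of squares of all entries).
Sum of squares = 2^2 + 6^2 + 2^2 + 3^2 + 2^2 + (-3)^2 + 1^2 + 0^2 + 3^2 + 6^2 + (-1)^2 + (-2)^2 + 5^2 + (-5)^2 + (-5)^2 + (-2)^2
= 4 + 36 + 4 + 9 + 4 + 9 + 1 + 0 + 9 + 36 + 1 + 4 + 25 + 25 + 25 + 4 = 196
||T||_HS = sqrt(196) = 14.0000

14.0000


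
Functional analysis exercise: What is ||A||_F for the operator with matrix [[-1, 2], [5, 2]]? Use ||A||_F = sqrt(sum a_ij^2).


||A||_F^2 = sum a_ij^2
= (-1)^2 + 2^2 + 5^2 + 2^2
= 1 + 4 + 25 + 4 = 34
||A||_F = sqrt(34) = 5.8310

5.8310


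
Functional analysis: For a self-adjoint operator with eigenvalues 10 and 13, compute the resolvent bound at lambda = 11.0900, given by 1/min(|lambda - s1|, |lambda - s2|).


dist(11.0900, {10, 13}) = min(|11.0900 - 10|, |11.0900 - 13|)
= min(1.0900, 1.9100) = 1.0900
Resolvent bound = 1/1.0900 = 0.9174

0.9174


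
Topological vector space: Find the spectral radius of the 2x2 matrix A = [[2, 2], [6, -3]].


For a 2x2 matrix, eigenvalues satisfy lambda^2 - (trace)*lambda + det = 0
trace = 2 + -3 = -1
det = 2*-3 - 2*6 = -18
discriminant = (-1)^2 - 4*(-18) = 73
spectral radius = max |eigenvalue| = 4.7720

4.7720


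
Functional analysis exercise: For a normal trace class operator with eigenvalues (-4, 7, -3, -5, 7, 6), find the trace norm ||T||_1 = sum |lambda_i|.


For a normal operator, singular values equal |eigenvalues|.
Trace norm = sum |lambda_i| = 4 + 7 + 3 + 5 + 7 + 6
= 32

32


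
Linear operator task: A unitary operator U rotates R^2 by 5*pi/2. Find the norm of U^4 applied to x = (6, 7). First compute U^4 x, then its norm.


U is a rotation by theta = 5*pi/2
U^4 = rotation by 4*theta = 20*pi/2 = 0*pi/2 (mod 2*pi)
cos(0*pi/2) = 1.0000, sin(0*pi/2) = 0.0000
U^4 x = (1.0000 * 6 - 0.0000 * 7, 0.0000 * 6 + 1.0000 * 7)
= (6.0000, 7.0000)
||U^4 x|| = sqrt(6.0000^2 + 7.0000^2) = sqrt(85.0000) = 9.2195

9.2195


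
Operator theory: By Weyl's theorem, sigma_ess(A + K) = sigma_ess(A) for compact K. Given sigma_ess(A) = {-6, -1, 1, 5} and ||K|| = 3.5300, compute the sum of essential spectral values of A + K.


By Weyl's theorem, the essential spectrum is invariant under compact perturbations.
sigma_ess(A + K) = sigma_ess(A) = {-6, -1, 1, 5}
Sum = -6 + -1 + 1 + 5 = -1

-1


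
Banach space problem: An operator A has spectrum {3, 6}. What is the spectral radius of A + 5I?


Spectrum of A + 5I = {8, 11}
Spectral radius = max |lambda| over the shifted spectrum
= max(8, 11) = 11

11


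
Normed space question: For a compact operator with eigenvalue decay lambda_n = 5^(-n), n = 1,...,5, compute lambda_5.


The eigenvalue formula gives lambda_5 = 1/5^5
= 1/3125
= 3.2000e-04

3.2000e-04


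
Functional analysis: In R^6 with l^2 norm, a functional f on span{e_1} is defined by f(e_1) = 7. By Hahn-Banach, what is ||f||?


The norm of f is given by ||f|| = sup_{||x||=1} |f(x)|.
On span{e_1}, ||e_1|| = 1, so ||f|| = |f(e_1)| / ||e_1||
= |7| / 1 = 7.0000

7.0000


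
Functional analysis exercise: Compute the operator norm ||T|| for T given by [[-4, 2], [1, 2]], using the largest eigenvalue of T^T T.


A^T A = [[17, -6], [-6, 8]]
trace(A^T A) = 25, det(A^T A) = 100
discriminant = 25^2 - 4*100 = 225
Largest eigenvalue of A^T A = (trace + sqrt(disc))/2 = 20.0000
||T|| = sqrt(20.0000) = 4.4721

4.4721


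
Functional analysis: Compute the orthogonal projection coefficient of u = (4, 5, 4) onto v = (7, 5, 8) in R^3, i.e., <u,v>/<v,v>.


Computing <u,v> = 4*7 + 5*5 + 4*8 = 85
Computing <v,v> = 7^2 + 5^2 + 8^2 = 138
Projection coefficient = 85/138 = 0.6159

0.6159


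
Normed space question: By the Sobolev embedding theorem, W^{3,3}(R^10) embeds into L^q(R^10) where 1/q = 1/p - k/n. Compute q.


Using the Sobolev embedding formula: 1/q = 1/p - k/n
1/q = 1/3 - 3/10 = 1/30
q = 1/(1/30) = 30

30.0000


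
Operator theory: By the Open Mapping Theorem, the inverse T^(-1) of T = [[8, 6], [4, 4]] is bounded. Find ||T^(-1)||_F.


det(T) = 8*4 - 6*4 = 8
T^(-1) = (1/8) * [[4, -6], [-4, 8]] = [[0.5000, -0.7500], [-0.5000, 1.0000]]
||T^(-1)||_F^2 = 0.5000^2 + (-0.7500)^2 + (-0.5000)^2 + 1.0000^2 = 2.0625
||T^(-1)||_F = sqrt(2.0625) = 1.4361

1.4361


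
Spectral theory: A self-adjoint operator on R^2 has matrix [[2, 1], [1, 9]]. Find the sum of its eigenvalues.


For a self-adjoint (symmetric) matrix, the eigenvalues are real.
The sum of eigenvalues equals the trace of the matrix.
trace = 2 + 9 = 11

11
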